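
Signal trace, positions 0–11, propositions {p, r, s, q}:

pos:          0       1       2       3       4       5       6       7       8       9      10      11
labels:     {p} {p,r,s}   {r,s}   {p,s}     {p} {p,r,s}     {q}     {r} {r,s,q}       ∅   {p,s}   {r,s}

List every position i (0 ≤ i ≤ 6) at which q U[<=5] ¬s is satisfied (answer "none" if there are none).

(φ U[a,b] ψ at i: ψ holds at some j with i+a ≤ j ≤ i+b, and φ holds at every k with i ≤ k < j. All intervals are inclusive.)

0, 4, 6

Evaluate at each i in [0,6]:
  i=0: ✓ (rhs at j=0)
  i=1: ✗ (lhs fails at k=1 before rhs at j=4)
  i=2: ✗ (lhs fails at k=2 before rhs at j=4)
  i=3: ✗ (lhs fails at k=3 before rhs at j=4)
  i=4: ✓ (rhs at j=4)
  i=5: ✗ (lhs fails at k=5 before rhs at j=6)
  i=6: ✓ (rhs at j=6)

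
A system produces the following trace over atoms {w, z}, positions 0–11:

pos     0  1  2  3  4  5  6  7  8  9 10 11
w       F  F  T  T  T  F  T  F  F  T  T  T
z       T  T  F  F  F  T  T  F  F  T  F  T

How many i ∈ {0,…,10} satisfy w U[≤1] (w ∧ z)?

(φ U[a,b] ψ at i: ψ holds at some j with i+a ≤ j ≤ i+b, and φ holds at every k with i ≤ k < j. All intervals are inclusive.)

3

Evaluate at each i in [0,10]:
  i=0: ✗ (no rhs in [0,1])
  i=1: ✗ (no rhs in [1,2])
  i=2: ✗ (no rhs in [2,3])
  i=3: ✗ (no rhs in [3,4])
  i=4: ✗ (no rhs in [4,5])
  i=5: ✗ (lhs fails at k=5 before rhs at j=6)
  i=6: ✓ (rhs at j=6)
  i=7: ✗ (no rhs in [7,8])
  i=8: ✗ (lhs fails at k=8 before rhs at j=9)
  i=9: ✓ (rhs at j=9)
  i=10: ✓ (rhs at j=11; lhs holds on [10,10])
Positions where it holds: {6, 9, 10} → 3.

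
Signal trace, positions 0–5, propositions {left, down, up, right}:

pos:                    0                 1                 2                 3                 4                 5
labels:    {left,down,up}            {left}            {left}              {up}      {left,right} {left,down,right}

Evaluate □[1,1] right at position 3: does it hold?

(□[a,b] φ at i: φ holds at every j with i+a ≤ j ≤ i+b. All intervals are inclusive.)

True

Check right at every j in [4,4]:
  j=4: true
All positions satisfy it → formula holds.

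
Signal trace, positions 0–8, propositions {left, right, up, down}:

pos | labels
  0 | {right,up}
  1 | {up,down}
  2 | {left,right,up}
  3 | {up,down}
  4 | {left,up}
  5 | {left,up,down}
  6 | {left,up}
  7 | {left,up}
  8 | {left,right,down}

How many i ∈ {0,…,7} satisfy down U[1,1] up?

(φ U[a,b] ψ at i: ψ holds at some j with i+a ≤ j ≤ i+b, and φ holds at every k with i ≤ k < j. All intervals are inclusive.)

3

Evaluate at each i in [0,7]:
  i=0: ✗ (lhs fails at k=0 before rhs at j=1)
  i=1: ✓ (rhs at j=2; lhs holds on [1,1])
  i=2: ✗ (lhs fails at k=2 before rhs at j=3)
  i=3: ✓ (rhs at j=4; lhs holds on [3,3])
  i=4: ✗ (lhs fails at k=4 before rhs at j=5)
  i=5: ✓ (rhs at j=6; lhs holds on [5,5])
  i=6: ✗ (lhs fails at k=6 before rhs at j=7)
  i=7: ✗ (no rhs in [8,8])
Positions where it holds: {1, 3, 5} → 3.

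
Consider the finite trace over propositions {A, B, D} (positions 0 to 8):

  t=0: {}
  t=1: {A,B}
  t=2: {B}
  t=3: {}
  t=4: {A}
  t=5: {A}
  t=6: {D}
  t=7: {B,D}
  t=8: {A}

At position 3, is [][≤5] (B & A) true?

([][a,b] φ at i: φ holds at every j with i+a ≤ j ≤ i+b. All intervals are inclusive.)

Check (B & A) at every j in [3,8]:
  j=3: false
  j=4: false
  j=5: false
  j=6: false
  j=7: false
  j=8: false
Fails at j=3 → formula fails.

False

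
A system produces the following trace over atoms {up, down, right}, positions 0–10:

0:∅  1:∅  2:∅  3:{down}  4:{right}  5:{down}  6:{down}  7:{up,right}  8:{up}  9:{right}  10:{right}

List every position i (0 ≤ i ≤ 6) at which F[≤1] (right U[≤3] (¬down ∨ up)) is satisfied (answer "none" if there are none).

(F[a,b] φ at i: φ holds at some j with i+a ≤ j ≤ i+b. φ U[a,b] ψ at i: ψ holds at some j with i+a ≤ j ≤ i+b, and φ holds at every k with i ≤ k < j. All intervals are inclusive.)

0, 1, 2, 3, 4, 6

Evaluate at each i in [0,6]:
  i=0: ✓ (witness j=0)
  i=1: ✓ (witness j=1)
  i=2: ✓ (witness j=2)
  i=3: ✓ (witness j=4)
  i=4: ✓ (witness j=4)
  i=5: ✗ (none in [5,6])
  i=6: ✓ (witness j=7)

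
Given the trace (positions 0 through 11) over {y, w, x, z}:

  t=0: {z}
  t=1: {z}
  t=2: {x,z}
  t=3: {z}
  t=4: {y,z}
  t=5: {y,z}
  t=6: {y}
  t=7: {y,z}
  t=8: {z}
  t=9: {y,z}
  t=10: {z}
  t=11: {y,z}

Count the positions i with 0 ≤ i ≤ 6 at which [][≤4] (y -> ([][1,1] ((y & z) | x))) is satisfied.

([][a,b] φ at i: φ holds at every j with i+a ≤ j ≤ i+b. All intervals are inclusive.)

Evaluate at each i in [0,6]:
  i=0: ✓ (all of [0,4])
  i=1: ✗ (fails at j=5)
  i=2: ✗ (fails at j=5)
  i=3: ✗ (fails at j=5)
  i=4: ✗ (fails at j=5)
  i=5: ✗ (fails at j=5)
  i=6: ✗ (fails at j=7)
Positions where it holds: {0} → 1.

1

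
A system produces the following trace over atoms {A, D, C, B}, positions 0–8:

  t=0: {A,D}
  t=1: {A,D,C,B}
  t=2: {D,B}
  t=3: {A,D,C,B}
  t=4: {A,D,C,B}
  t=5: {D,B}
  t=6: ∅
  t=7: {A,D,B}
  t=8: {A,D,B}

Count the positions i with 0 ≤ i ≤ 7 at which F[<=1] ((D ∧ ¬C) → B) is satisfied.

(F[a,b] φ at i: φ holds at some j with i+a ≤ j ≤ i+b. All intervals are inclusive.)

Evaluate at each i in [0,7]:
  i=0: ✓ (witness j=1)
  i=1: ✓ (witness j=1)
  i=2: ✓ (witness j=2)
  i=3: ✓ (witness j=3)
  i=4: ✓ (witness j=4)
  i=5: ✓ (witness j=5)
  i=6: ✓ (witness j=6)
  i=7: ✓ (witness j=7)
Positions where it holds: {0, 1, 2, 3, 4, 5, 6, 7} → 8.

8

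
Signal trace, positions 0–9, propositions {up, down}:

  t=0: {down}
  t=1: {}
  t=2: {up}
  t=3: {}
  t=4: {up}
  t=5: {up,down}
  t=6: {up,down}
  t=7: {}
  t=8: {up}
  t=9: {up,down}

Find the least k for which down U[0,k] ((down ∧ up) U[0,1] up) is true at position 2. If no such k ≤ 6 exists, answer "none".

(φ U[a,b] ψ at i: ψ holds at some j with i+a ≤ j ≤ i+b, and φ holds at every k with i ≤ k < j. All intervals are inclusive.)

Need earliest j ≥ 2 with ((down ∧ up) U[0,1] up), and down at every k in [2,j-1].
  j=2: rhs holds (empty prefix). k = 0.

0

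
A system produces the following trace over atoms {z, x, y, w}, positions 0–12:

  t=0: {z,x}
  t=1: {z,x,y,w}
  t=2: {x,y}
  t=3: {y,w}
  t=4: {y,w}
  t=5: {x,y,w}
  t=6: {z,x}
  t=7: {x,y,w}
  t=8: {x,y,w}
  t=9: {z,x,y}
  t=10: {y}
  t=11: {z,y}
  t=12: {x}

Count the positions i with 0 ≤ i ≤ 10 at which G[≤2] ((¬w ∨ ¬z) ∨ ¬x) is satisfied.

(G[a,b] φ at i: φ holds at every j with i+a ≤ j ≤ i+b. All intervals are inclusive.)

9

Evaluate at each i in [0,10]:
  i=0: ✗ (fails at j=1)
  i=1: ✗ (fails at j=1)
  i=2: ✓ (all of [2,4])
  i=3: ✓ (all of [3,5])
  i=4: ✓ (all of [4,6])
  i=5: ✓ (all of [5,7])
  i=6: ✓ (all of [6,8])
  i=7: ✓ (all of [7,9])
  i=8: ✓ (all of [8,10])
  i=9: ✓ (all of [9,11])
  i=10: ✓ (all of [10,12])
Positions where it holds: {2, 3, 4, 5, 6, 7, 8, 9, 10} → 9.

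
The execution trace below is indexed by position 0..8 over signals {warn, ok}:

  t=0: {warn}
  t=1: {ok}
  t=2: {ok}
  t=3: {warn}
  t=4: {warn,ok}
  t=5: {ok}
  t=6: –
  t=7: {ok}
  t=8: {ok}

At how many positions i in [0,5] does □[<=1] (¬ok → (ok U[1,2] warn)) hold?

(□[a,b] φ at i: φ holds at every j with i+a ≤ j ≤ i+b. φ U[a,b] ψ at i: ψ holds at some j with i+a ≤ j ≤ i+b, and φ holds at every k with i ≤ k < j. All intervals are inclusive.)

2

Evaluate at each i in [0,5]:
  i=0: ✗ (fails at j=0)
  i=1: ✓ (all of [1,2])
  i=2: ✗ (fails at j=3)
  i=3: ✗ (fails at j=3)
  i=4: ✓ (all of [4,5])
  i=5: ✗ (fails at j=6)
Positions where it holds: {1, 4} → 2.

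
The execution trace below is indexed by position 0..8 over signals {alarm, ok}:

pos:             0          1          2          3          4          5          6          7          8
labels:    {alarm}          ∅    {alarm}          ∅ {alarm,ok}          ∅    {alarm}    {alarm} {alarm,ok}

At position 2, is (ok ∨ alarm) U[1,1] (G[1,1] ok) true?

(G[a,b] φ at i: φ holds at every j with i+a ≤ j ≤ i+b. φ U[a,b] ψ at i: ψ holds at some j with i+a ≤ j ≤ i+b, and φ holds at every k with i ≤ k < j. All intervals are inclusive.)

Holds

Need some j in [3,3] with G[1,1] ok, and (ok ∨ alarm) at every k in [2,j-1].
  j=3: G[1,1] ok holds; (ok ∨ alarm) holds at every k in [2,2] → satisfied.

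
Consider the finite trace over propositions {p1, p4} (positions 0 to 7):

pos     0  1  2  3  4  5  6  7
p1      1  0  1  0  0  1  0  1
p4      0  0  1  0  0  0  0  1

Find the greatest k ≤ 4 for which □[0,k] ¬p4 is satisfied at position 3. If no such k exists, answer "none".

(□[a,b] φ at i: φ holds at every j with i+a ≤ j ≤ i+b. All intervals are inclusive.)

3

¬p4 must hold from j=3 onward; find where it first fails.
  j=3: holds
  j=4: holds
  j=5: holds
  j=6: holds
  j=7: fails
Holds on [3,6], so largest k = 3.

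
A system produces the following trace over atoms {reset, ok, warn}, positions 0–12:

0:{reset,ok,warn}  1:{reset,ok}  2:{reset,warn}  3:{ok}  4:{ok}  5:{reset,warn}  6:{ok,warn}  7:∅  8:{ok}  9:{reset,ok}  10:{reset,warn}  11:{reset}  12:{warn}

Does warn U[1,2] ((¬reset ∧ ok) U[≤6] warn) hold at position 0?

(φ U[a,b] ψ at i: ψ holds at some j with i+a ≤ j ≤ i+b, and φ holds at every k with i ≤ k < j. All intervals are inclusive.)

Need some j in [1,2] with ((¬reset ∧ ok) U[≤6] warn), and warn at every k in [0,j-1].
  j=1: ((¬reset ∧ ok) U[≤6] warn) — fails.
  j=2: ((¬reset ∧ ok) U[≤6] warn) holds, but warn fails at k=1 → not this j.
No j in the window works → until fails.

False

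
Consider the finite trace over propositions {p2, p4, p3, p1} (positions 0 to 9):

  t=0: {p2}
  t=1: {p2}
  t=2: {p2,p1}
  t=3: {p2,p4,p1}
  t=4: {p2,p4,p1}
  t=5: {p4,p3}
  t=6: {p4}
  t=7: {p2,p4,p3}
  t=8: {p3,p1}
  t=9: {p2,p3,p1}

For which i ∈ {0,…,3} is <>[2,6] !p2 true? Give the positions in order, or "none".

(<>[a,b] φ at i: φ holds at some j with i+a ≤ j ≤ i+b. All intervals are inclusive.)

Evaluate at each i in [0,3]:
  i=0: ✓ (witness j=5)
  i=1: ✓ (witness j=5)
  i=2: ✓ (witness j=5)
  i=3: ✓ (witness j=5)

0, 1, 2, 3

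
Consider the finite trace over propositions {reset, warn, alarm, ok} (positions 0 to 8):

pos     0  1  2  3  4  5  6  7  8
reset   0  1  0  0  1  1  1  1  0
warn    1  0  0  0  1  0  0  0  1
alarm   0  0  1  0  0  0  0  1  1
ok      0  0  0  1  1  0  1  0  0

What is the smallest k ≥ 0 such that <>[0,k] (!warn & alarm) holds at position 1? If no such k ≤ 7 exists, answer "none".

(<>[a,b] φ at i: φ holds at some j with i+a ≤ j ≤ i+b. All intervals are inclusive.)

1

Scan j = 1,2,… for (!warn & alarm):
  j=1: fails
  j=2: holds
First hit at j=2, so smallest k = 2-1 = 1.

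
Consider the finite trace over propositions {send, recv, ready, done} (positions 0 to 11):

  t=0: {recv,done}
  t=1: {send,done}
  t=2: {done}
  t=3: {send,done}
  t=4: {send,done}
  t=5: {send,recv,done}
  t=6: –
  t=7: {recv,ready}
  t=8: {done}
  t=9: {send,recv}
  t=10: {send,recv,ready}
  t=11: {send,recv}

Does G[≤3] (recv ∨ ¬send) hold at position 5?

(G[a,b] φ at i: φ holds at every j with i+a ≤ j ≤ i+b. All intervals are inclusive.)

Holds

Check (recv ∨ ¬send) at every j in [5,8]:
  j=5: true
  j=6: true
  j=7: true
  j=8: true
All positions satisfy it → formula holds.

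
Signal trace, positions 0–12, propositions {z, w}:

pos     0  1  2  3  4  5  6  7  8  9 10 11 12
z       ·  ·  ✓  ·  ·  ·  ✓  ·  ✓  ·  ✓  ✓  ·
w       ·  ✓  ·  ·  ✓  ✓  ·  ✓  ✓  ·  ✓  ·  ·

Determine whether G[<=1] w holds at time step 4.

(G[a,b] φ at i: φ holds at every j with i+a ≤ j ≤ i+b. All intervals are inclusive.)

True

Check w at every j in [4,5]:
  j=4: true
  j=5: true
All positions satisfy it → formula holds.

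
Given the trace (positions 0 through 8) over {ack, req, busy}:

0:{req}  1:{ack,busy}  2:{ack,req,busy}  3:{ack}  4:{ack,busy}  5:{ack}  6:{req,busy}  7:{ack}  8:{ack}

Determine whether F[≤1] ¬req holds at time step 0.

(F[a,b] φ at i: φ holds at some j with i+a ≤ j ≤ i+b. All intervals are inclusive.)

Check ¬req at each j in [0,1]:
  j=0: false
  j=1: true
Found at j=1 → formula holds.

Holds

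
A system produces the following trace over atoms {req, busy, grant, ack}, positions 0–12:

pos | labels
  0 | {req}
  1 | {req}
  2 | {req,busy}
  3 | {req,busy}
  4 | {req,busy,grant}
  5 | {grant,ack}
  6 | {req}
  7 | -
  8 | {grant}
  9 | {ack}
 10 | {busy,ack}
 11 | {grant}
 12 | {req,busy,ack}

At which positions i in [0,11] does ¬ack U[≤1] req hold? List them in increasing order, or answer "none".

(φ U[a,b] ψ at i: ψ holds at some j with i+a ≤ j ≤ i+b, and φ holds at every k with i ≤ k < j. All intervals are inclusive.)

0, 1, 2, 3, 4, 6, 11

Evaluate at each i in [0,11]:
  i=0: ✓ (rhs at j=0)
  i=1: ✓ (rhs at j=1)
  i=2: ✓ (rhs at j=2)
  i=3: ✓ (rhs at j=3)
  i=4: ✓ (rhs at j=4)
  i=5: ✗ (lhs fails at k=5 before rhs at j=6)
  i=6: ✓ (rhs at j=6)
  i=7: ✗ (no rhs in [7,8])
  i=8: ✗ (no rhs in [8,9])
  i=9: ✗ (no rhs in [9,10])
  i=10: ✗ (no rhs in [10,11])
  i=11: ✓ (rhs at j=12; lhs holds on [11,11])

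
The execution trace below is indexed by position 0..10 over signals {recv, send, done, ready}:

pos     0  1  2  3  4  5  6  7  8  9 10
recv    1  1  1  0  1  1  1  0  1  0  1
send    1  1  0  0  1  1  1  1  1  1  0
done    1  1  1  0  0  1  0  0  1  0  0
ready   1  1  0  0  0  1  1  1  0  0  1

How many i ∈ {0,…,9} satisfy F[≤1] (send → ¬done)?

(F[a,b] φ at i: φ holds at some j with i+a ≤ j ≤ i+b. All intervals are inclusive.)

9

Evaluate at each i in [0,9]:
  i=0: ✗ (none in [0,1])
  i=1: ✓ (witness j=2)
  i=2: ✓ (witness j=2)
  i=3: ✓ (witness j=3)
  i=4: ✓ (witness j=4)
  i=5: ✓ (witness j=6)
  i=6: ✓ (witness j=6)
  i=7: ✓ (witness j=7)
  i=8: ✓ (witness j=9)
  i=9: ✓ (witness j=9)
Positions where it holds: {1, 2, 3, 4, 5, 6, 7, 8, 9} → 9.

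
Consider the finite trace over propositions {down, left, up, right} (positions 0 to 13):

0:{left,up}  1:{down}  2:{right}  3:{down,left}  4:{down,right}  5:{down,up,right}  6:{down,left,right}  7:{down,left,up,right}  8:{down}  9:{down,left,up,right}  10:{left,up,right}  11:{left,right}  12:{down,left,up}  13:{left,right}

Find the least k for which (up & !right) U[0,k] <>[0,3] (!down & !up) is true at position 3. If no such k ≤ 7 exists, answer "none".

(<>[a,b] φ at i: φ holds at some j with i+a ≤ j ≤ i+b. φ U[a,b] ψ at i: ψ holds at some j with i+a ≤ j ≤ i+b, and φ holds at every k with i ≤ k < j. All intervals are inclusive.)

none

Need earliest j ≥ 3 with <>[0,3] (!down & !up), and (up & !right) at every k in [3,j-1].
  j=3: rhs fails.
  j=4: rhs fails.
  j=5: rhs fails.
  j=6: rhs fails.
  j=7: rhs fails.
  j=8: rhs holds but lhs fails at k=3.
  j=9: rhs holds but lhs fails at k=3.
  j=10: rhs holds but lhs fails at k=3.
No witness within the range → none.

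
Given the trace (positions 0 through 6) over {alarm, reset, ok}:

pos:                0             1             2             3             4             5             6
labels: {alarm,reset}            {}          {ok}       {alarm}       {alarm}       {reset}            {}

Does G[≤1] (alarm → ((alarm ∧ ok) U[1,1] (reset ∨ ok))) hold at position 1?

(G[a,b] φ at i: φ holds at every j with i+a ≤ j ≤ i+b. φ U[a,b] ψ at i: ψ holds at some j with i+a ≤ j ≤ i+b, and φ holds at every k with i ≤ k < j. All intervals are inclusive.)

True

Check (alarm → ((alarm ∧ ok) U[1,1] (reset ∨ ok))) at every j in [1,2]:
  j=1: antecedent false → ✓
  j=2: antecedent false → ✓
All positions satisfy it → formula holds.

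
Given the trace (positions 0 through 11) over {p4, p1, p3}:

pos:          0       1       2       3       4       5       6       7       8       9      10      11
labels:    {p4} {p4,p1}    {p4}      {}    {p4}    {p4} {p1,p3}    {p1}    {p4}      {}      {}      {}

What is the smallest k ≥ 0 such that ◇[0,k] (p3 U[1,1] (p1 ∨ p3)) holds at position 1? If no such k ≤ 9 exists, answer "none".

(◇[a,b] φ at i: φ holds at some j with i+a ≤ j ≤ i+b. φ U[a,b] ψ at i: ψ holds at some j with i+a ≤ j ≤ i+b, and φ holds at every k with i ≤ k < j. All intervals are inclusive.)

Scan j = 1,2,… for (p3 U[1,1] (p1 ∨ p3)):
  j=1: fails
  j=2: fails
  j=3: fails
  j=4: fails
  j=5: fails
  j=6: holds
First hit at j=6, so smallest k = 6-1 = 5.

5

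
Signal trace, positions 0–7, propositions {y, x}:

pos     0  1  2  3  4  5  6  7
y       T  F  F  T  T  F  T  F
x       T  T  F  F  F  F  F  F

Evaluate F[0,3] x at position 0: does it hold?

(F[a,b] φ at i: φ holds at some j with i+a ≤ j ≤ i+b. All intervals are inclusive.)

Check x at each j in [0,3]:
  j=0: true
  j=1: true
  j=2: false
  j=3: false
Found at j=0 → formula holds.

True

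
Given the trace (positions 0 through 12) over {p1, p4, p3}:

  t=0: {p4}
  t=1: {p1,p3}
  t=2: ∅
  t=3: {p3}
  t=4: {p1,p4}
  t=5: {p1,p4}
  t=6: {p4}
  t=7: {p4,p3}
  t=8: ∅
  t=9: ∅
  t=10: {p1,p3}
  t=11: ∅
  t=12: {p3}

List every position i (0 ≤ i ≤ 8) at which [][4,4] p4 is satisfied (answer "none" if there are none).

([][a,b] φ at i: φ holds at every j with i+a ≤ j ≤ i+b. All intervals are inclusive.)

Evaluate at each i in [0,8]:
  i=0: ✓ (all of [4,4])
  i=1: ✓ (all of [5,5])
  i=2: ✓ (all of [6,6])
  i=3: ✓ (all of [7,7])
  i=4: ✗ (fails at j=8)
  i=5: ✗ (fails at j=9)
  i=6: ✗ (fails at j=10)
  i=7: ✗ (fails at j=11)
  i=8: ✗ (fails at j=12)

0, 1, 2, 3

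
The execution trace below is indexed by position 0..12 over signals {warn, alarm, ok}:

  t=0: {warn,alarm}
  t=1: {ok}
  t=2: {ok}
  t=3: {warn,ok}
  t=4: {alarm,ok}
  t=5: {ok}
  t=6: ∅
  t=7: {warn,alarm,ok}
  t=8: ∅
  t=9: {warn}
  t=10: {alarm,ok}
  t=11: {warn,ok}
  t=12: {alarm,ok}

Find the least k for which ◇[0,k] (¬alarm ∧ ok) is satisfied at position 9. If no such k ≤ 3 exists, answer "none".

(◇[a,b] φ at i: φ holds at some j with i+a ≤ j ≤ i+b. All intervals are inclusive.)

Scan j = 9,10,… for (¬alarm ∧ ok):
  j=9: fails
  j=10: fails
  j=11: holds
First hit at j=11, so smallest k = 11-9 = 2.

2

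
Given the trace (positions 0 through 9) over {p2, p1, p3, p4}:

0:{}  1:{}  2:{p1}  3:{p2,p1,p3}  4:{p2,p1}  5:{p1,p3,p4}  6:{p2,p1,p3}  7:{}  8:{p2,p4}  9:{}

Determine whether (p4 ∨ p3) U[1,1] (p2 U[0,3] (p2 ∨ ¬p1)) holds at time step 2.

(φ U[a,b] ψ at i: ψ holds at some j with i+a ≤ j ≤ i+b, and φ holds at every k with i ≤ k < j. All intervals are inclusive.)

No

Need some j in [3,3] with (p2 U[0,3] (p2 ∨ ¬p1)), and (p4 ∨ p3) at every k in [2,j-1].
  j=3: (p2 U[0,3] (p2 ∨ ¬p1)) holds, but (p4 ∨ p3) fails at k=2 → not this j.
No j in the window works → until fails.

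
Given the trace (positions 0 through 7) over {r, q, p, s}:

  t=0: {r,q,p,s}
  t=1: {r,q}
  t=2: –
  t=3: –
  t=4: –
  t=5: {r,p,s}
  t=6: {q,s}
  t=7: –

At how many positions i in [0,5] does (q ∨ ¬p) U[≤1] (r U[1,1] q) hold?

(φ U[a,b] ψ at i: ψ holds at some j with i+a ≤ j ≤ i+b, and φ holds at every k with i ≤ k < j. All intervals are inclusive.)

Evaluate at each i in [0,5]:
  i=0: ✓ (rhs at j=0)
  i=1: ✗ (no rhs in [1,2])
  i=2: ✗ (no rhs in [2,3])
  i=3: ✗ (no rhs in [3,4])
  i=4: ✓ (rhs at j=5; lhs holds on [4,4])
  i=5: ✓ (rhs at j=5)
Positions where it holds: {0, 4, 5} → 3.

3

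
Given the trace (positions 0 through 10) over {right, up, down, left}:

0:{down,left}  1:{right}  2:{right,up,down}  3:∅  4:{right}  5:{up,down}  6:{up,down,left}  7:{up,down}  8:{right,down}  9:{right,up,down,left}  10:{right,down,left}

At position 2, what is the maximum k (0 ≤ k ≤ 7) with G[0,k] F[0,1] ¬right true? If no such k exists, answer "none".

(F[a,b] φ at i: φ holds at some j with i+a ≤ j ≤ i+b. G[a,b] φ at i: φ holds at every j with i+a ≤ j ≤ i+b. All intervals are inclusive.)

F[0,1] ¬right must hold from j=2 onward; find where it first fails.
  j=2: holds
  j=3: holds
  j=4: holds
  j=5: holds
  j=6: holds
  j=7: holds
  j=8: fails
Holds on [2,7], so largest k = 5.

5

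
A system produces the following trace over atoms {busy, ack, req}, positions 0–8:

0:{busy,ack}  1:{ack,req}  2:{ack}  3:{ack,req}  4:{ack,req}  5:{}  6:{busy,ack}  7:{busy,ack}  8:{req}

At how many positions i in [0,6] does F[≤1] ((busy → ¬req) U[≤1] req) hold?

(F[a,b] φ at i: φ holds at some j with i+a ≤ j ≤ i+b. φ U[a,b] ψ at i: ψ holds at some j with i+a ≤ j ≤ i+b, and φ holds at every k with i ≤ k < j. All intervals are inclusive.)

Evaluate at each i in [0,6]:
  i=0: ✓ (witness j=0)
  i=1: ✓ (witness j=1)
  i=2: ✓ (witness j=2)
  i=3: ✓ (witness j=3)
  i=4: ✓ (witness j=4)
  i=5: ✗ (none in [5,6])
  i=6: ✓ (witness j=7)
Positions where it holds: {0, 1, 2, 3, 4, 6} → 6.

6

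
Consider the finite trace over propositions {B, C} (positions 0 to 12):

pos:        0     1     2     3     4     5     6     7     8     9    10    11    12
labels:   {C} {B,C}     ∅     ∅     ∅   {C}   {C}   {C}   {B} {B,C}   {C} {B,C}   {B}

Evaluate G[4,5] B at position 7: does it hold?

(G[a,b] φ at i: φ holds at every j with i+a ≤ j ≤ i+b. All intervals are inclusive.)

Check B at every j in [11,12]:
  j=11: true
  j=12: true
All positions satisfy it → formula holds.

Holds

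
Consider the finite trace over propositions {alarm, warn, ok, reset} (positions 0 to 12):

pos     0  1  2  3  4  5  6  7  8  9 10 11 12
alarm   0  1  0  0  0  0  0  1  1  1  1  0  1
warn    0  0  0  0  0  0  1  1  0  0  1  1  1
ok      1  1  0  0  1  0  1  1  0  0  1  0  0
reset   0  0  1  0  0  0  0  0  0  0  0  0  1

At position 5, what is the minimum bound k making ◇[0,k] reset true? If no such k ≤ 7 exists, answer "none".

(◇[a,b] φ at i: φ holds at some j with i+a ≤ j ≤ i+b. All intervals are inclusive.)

Scan j = 5,6,… for reset:
  j=5: fails
  j=6: fails
  j=7: fails
  j=8: fails
  j=9: fails
  j=10: fails
  j=11: fails
  j=12: holds
First hit at j=12, so smallest k = 12-5 = 7.

7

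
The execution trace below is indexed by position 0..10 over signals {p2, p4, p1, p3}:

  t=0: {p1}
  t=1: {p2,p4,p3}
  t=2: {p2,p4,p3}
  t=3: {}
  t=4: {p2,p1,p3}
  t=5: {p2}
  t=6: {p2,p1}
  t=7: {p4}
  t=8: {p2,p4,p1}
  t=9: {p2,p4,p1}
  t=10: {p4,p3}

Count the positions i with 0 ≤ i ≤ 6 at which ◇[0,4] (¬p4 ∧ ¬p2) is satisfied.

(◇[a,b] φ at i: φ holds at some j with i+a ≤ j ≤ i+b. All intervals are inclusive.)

4

Evaluate at each i in [0,6]:
  i=0: ✓ (witness j=0)
  i=1: ✓ (witness j=3)
  i=2: ✓ (witness j=3)
  i=3: ✓ (witness j=3)
  i=4: ✗ (none in [4,8])
  i=5: ✗ (none in [5,9])
  i=6: ✗ (none in [6,10])
Positions where it holds: {0, 1, 2, 3} → 4.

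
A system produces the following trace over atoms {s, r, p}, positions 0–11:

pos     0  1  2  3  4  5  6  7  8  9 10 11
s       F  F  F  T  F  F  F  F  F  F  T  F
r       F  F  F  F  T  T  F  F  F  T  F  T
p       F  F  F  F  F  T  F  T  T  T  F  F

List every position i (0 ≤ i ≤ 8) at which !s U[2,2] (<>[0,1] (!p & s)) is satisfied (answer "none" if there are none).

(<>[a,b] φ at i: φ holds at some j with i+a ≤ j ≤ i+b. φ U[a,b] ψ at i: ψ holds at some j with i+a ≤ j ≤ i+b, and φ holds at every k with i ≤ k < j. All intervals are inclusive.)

0, 1, 7, 8

Evaluate at each i in [0,8]:
  i=0: ✓ (rhs at j=2; lhs holds on [0,1])
  i=1: ✓ (rhs at j=3; lhs holds on [1,2])
  i=2: ✗ (no rhs in [4,4])
  i=3: ✗ (no rhs in [5,5])
  i=4: ✗ (no rhs in [6,6])
  i=5: ✗ (no rhs in [7,7])
  i=6: ✗ (no rhs in [8,8])
  i=7: ✓ (rhs at j=9; lhs holds on [7,8])
  i=8: ✓ (rhs at j=10; lhs holds on [8,9])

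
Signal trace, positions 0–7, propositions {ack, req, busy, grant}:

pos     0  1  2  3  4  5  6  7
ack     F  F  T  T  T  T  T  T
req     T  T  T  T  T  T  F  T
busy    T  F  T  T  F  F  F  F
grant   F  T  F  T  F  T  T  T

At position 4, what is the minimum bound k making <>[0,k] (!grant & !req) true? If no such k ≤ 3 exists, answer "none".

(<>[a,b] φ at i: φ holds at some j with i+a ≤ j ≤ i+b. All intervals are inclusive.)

none

Scan j = 4,5,… for (!grant & !req):
  j=4: fails
  j=5: fails
  j=6: fails
  j=7: fails
No j in [4,7] satisfies it → none.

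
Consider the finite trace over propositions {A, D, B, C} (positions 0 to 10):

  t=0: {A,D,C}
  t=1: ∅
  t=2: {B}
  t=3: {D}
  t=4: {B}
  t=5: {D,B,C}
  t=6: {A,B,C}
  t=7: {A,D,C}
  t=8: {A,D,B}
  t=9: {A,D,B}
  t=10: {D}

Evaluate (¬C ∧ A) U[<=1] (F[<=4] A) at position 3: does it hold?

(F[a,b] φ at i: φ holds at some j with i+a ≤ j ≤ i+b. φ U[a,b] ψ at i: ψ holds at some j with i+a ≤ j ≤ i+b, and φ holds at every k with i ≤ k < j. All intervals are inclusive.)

Need some j in [3,4] with F[<=4] A, and (¬C ∧ A) at every k in [3,j-1].
  j=3: F[<=4] A holds; no prefix to check → satisfied.

Holds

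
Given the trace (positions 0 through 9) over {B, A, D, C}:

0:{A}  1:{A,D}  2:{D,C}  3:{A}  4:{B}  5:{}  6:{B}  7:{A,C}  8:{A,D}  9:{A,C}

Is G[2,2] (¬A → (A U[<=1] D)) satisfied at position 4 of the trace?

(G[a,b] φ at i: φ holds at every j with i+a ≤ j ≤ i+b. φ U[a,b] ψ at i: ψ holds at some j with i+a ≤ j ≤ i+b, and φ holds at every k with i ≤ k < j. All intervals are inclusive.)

False

Check (¬A → (A U[<=1] D)) at every j in [6,6]:
  j=6: antecedent true; consequent fails → ✗
Fails at j=6 → formula fails.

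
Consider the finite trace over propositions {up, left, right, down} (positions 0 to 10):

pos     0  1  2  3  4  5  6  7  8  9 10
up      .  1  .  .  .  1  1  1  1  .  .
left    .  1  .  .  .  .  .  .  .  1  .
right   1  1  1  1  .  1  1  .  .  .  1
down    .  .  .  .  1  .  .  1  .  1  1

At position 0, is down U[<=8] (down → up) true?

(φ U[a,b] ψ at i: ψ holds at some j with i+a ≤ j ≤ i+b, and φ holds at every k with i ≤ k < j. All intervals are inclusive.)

Holds

Need some j in [0,8] with (down → up), and down at every k in [0,j-1].
  j=0: (down → up) holds; no prefix to check → satisfied.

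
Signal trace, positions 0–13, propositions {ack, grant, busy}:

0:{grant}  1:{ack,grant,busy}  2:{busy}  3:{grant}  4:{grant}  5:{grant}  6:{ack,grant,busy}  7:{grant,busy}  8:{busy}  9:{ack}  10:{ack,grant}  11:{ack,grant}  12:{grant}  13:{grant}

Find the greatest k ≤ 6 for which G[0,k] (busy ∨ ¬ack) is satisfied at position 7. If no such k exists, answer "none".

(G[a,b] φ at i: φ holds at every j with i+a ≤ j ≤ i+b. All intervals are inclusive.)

(busy ∨ ¬ack) must hold from j=7 onward; find where it first fails.
  j=7: holds
  j=8: holds
  j=9: fails
Holds on [7,8], so largest k = 1.

1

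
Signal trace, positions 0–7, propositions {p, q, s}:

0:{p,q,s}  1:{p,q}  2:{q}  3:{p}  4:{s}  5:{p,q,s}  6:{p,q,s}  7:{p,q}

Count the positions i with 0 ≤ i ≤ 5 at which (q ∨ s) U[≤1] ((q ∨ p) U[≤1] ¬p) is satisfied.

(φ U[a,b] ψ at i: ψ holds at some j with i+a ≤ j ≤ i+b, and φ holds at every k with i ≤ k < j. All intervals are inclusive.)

Evaluate at each i in [0,5]:
  i=0: ✓ (rhs at j=1; lhs holds on [0,0])
  i=1: ✓ (rhs at j=1)
  i=2: ✓ (rhs at j=2)
  i=3: ✓ (rhs at j=3)
  i=4: ✓ (rhs at j=4)
  i=5: ✗ (no rhs in [5,6])
Positions where it holds: {0, 1, 2, 3, 4} → 5.

5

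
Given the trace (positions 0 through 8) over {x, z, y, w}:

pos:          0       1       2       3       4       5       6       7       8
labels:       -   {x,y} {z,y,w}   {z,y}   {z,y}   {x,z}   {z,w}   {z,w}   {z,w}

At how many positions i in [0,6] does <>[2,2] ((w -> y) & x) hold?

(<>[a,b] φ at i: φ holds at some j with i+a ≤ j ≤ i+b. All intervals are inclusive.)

1

Evaluate at each i in [0,6]:
  i=0: ✗ (none in [2,2])
  i=1: ✗ (none in [3,3])
  i=2: ✗ (none in [4,4])
  i=3: ✓ (witness j=5)
  i=4: ✗ (none in [6,6])
  i=5: ✗ (none in [7,7])
  i=6: ✗ (none in [8,8])
Positions where it holds: {3} → 1.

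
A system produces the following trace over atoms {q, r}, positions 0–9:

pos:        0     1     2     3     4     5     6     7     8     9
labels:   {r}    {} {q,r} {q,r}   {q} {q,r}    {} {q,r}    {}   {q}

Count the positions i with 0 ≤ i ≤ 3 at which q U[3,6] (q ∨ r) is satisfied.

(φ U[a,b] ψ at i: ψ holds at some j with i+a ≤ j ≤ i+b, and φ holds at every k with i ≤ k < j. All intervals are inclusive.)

Evaluate at each i in [0,3]:
  i=0: ✗ (lhs fails at k=0 before rhs at j=3)
  i=1: ✗ (lhs fails at k=1 before rhs at j=4)
  i=2: ✓ (rhs at j=5; lhs holds on [2,4])
  i=3: ✗ (lhs fails at k=6 before rhs at j=7)
Positions where it holds: {2} → 1.

1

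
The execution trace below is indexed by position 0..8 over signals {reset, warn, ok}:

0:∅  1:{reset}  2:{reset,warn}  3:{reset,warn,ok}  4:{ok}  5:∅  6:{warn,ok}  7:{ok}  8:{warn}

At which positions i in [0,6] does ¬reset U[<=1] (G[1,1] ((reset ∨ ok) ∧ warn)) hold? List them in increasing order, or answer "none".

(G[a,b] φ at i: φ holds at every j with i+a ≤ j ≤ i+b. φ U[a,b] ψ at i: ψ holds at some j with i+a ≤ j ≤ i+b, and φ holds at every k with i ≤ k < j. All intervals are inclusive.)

Evaluate at each i in [0,6]:
  i=0: ✓ (rhs at j=1; lhs holds on [0,0])
  i=1: ✓ (rhs at j=1)
  i=2: ✓ (rhs at j=2)
  i=3: ✗ (no rhs in [3,4])
  i=4: ✓ (rhs at j=5; lhs holds on [4,4])
  i=5: ✓ (rhs at j=5)
  i=6: ✗ (no rhs in [6,7])

0, 1, 2, 4, 5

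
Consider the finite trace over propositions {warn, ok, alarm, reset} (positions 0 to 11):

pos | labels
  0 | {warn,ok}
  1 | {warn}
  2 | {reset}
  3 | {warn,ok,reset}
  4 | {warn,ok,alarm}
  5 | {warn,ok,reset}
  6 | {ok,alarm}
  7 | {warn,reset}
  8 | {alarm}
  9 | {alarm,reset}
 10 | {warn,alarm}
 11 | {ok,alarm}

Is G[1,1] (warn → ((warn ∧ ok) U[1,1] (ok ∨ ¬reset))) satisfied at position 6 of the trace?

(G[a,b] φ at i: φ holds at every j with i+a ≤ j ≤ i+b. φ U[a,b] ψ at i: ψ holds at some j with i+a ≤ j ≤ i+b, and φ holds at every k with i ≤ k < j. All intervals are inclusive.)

Does not hold

Check (warn → ((warn ∧ ok) U[1,1] (ok ∨ ¬reset))) at every j in [7,7]:
  j=7: antecedent true; consequent fails → ✗
Fails at j=7 → formula fails.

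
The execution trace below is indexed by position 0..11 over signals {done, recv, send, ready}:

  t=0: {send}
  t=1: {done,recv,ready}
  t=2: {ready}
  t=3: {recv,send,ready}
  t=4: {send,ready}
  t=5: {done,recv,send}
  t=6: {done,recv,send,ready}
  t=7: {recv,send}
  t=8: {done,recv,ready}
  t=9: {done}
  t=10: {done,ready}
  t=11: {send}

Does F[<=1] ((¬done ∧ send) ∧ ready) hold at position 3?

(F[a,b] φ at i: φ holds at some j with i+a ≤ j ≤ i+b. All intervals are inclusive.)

Check ((¬done ∧ send) ∧ ready) at each j in [3,4]:
  j=3: true
  j=4: true
Found at j=3 → formula holds.

Yes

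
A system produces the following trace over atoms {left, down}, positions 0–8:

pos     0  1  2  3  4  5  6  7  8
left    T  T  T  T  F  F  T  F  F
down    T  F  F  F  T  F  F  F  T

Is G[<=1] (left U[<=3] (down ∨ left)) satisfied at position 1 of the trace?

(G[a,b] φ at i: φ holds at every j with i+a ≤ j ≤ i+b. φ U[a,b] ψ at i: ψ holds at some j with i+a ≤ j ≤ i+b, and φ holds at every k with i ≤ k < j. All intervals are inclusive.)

Check (left U[<=3] (down ∨ left)) at every j in [1,2]:
  j=1: holds
  j=2: holds
All positions satisfy it → formula holds.

Holds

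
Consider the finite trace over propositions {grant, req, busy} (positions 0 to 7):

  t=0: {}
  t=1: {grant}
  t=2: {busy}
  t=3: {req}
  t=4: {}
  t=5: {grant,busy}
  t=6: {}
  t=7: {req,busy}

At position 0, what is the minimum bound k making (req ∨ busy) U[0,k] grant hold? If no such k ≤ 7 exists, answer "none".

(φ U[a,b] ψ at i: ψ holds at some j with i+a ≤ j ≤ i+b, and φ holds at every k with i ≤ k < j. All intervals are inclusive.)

none

Need earliest j ≥ 0 with grant, and (req ∨ busy) at every k in [0,j-1].
  j=0: rhs fails.
  j=1: rhs holds but lhs fails at k=0.
  j=2: rhs fails.
  j=3: rhs fails.
  j=4: rhs fails.
  j=5: rhs holds but lhs fails at k=0.
  j=6: rhs fails.
  j=7: rhs fails.
No witness within the range → none.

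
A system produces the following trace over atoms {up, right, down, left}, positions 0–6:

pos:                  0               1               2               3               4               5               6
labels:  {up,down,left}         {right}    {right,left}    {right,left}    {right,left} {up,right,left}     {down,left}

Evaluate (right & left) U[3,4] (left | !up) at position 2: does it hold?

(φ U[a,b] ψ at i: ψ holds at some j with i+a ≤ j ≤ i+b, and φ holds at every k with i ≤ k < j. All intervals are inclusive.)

Yes

Need some j in [5,6] with (left | !up), and (right & left) at every k in [2,j-1].
  j=5: (left | !up) holds; (right & left) holds at every k in [2,4] → satisfied.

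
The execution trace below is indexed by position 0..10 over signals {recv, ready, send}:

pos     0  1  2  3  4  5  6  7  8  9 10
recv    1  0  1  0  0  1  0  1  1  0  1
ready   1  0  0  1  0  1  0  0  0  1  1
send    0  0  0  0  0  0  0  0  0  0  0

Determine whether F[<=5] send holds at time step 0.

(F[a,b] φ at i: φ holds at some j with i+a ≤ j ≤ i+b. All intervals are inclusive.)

No

Check send at each j in [0,5]:
  j=0: false
  j=1: false
  j=2: false
  j=3: false
  j=4: false
  j=5: false
No position in the window satisfies it → formula fails.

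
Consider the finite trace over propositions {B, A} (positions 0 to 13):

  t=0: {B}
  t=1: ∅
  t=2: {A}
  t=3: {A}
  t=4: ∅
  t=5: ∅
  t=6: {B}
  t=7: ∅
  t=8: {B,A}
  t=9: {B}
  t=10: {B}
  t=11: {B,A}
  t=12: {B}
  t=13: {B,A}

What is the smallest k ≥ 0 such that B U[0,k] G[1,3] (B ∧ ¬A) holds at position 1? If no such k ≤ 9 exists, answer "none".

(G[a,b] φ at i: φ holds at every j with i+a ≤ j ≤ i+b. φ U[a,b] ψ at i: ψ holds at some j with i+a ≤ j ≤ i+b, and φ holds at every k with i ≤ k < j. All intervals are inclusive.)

none

Need earliest j ≥ 1 with G[1,3] (B ∧ ¬A), and B at every k in [1,j-1].
  j=1: rhs fails.
  j=2: rhs fails.
  j=3: rhs fails.
  j=4: rhs fails.
  j=5: rhs fails.
  j=6: rhs fails.
  j=7: rhs fails.
  j=8: rhs fails.
  j=9: rhs fails.
  j=10: rhs fails.
No witness within the range → none.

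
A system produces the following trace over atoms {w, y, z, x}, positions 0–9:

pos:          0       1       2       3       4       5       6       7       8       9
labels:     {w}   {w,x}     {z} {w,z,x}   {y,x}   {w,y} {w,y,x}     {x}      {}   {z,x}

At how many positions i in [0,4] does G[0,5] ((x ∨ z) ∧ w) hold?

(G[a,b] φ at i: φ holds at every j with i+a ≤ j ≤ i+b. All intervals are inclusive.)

Evaluate at each i in [0,4]:
  i=0: ✗ (fails at j=0)
  i=1: ✗ (fails at j=2)
  i=2: ✗ (fails at j=2)
  i=3: ✗ (fails at j=4)
  i=4: ✗ (fails at j=4)
Positions where it holds: {} → 0.

0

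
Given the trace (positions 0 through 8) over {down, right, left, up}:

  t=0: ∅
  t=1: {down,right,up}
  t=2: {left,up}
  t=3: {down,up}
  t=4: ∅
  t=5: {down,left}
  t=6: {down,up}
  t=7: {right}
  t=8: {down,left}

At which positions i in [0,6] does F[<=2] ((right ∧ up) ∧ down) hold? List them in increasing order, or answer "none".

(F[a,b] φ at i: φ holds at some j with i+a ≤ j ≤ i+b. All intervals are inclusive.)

0, 1

Evaluate at each i in [0,6]:
  i=0: ✓ (witness j=1)
  i=1: ✓ (witness j=1)
  i=2: ✗ (none in [2,4])
  i=3: ✗ (none in [3,5])
  i=4: ✗ (none in [4,6])
  i=5: ✗ (none in [5,7])
  i=6: ✗ (none in [6,8])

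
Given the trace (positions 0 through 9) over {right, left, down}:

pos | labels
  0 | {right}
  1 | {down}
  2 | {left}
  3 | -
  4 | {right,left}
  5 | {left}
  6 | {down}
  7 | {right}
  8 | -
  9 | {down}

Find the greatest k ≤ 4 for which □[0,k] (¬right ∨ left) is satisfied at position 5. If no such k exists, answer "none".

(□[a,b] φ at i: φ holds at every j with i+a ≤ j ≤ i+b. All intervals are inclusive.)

1

(¬right ∨ left) must hold from j=5 onward; find where it first fails.
  j=5: holds
  j=6: holds
  j=7: fails
Holds on [5,6], so largest k = 1.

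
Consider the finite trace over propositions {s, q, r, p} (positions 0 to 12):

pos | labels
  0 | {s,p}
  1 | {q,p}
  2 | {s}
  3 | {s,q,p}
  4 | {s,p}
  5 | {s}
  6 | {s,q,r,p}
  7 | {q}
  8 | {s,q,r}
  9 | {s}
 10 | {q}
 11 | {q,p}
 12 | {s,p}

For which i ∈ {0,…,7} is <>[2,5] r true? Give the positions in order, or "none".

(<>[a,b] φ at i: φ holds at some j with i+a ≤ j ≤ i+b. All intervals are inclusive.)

1, 2, 3, 4, 5, 6

Evaluate at each i in [0,7]:
  i=0: ✗ (none in [2,5])
  i=1: ✓ (witness j=6)
  i=2: ✓ (witness j=6)
  i=3: ✓ (witness j=6)
  i=4: ✓ (witness j=6)
  i=5: ✓ (witness j=8)
  i=6: ✓ (witness j=8)
  i=7: ✗ (none in [9,12])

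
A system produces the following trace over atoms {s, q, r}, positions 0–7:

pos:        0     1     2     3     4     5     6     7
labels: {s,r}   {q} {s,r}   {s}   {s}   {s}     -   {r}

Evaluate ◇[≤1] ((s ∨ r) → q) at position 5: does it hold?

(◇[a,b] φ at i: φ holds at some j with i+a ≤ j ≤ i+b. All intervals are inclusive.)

Check ((s ∨ r) → q) at each j in [5,6]:
  j=5: false
  j=6: true
Found at j=6 → formula holds.

Holds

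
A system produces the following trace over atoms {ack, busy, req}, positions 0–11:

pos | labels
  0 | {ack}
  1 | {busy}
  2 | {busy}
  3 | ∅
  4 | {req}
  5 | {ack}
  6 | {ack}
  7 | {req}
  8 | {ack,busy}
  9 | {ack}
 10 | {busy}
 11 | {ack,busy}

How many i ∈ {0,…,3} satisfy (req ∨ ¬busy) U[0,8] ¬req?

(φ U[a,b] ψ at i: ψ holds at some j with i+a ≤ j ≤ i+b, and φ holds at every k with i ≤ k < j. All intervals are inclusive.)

4

Evaluate at each i in [0,3]:
  i=0: ✓ (rhs at j=0)
  i=1: ✓ (rhs at j=1)
  i=2: ✓ (rhs at j=2)
  i=3: ✓ (rhs at j=3)
Positions where it holds: {0, 1, 2, 3} → 4.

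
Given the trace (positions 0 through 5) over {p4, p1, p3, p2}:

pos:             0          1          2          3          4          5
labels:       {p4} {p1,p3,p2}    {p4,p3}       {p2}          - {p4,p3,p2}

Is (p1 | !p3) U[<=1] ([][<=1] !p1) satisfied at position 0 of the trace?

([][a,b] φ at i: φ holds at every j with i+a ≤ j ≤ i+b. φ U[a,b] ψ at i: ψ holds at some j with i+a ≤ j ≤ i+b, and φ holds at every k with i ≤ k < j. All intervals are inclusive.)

Need some j in [0,1] with [][<=1] !p1, and (p1 | !p3) at every k in [0,j-1].
  j=0: [][<=1] !p1 — fails at 1.
  j=1: [][<=1] !p1 — fails at 1.
No j in the window works → until fails.

No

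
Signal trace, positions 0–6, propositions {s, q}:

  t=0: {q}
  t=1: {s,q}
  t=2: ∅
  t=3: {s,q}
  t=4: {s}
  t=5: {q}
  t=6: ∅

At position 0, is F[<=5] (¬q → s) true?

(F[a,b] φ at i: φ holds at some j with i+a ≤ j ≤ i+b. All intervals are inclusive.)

Yes

Check (¬q → s) at each j in [0,5]:
  j=0: true
  j=1: true
  j=2: false
  j=3: true
  j=4: true
  j=5: true
Found at j=0 → formula holds.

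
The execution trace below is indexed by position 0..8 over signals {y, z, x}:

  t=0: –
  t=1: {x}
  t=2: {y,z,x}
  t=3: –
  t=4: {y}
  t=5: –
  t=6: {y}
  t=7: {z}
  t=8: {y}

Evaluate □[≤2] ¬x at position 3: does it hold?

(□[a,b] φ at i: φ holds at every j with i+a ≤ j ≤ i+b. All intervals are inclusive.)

True

Check ¬x at every j in [3,5]:
  j=3: true
  j=4: true
  j=5: true
All positions satisfy it → formula holds.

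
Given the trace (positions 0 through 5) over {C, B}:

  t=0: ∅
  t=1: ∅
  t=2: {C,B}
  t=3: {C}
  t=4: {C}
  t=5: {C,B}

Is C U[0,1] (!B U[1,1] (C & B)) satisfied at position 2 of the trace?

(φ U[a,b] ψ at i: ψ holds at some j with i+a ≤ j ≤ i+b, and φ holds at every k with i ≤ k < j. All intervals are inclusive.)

Need some j in [2,3] with (!B U[1,1] (C & B)), and C at every k in [2,j-1].
  j=2: (!B U[1,1] (C & B)) — fails.
  j=3: (!B U[1,1] (C & B)) — fails.
No j in the window works → until fails.

False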